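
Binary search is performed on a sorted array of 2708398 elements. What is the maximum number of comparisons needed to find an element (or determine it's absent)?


Binary search halves the search space each comparison:
  Step 1: search space = 2708398 -> 1354199
  Step 2: search space = 1354199 -> 677099
  Step 3: search space = 677099 -> 338549
  Step 4: search space = 338549 -> 169274
  Step 5: search space = 169274 -> 84637
  Step 6: search space = 84637 -> 42318
  Step 7: search space = 42318 -> 21159
  Step 8: search space = 21159 -> 10579
  Step 9: search space = 10579 -> 5289
  Step 10: search space = 5289 -> 2644
  Step 11: search space = 2644 -> 1322
  Step 12: search space = 1322 -> 661
  Step 13: search space = 661 -> 330
  Step 14: search space = 330 -> 165
  Step 15: search space = 165 -> 82
  Step 16: search space = 82 -> 41
  Step 17: search space = 41 -> 20
  Step 18: search space = 20 -> 10
  Step 19: search space = 10 -> 5
  Step 20: search space = 5 -> 2
  Step 21: search space = 2 -> 1
  Step 22: search space = 1 (final check)
Maximum comparisons = floor(log2(2708398)) + 1 = 21 + 1 = 22


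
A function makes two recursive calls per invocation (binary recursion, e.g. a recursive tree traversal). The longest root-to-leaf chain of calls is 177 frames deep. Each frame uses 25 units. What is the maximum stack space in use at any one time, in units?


Binary recursion: the two calls run one after the other, so only one root-to-leaf chain of frames is on the stack at a time.
Maximum depth (longest chain) = 177 frames
Each frame = 25 units
Max stack space = 177 * 25 = 4425


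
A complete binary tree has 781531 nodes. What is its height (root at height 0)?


In a complete binary tree, level k holds nodes 2^k .. 2^(k+1)-1 (1-indexed).
Height = floor(log2(n)) = floor(log2(781531)) = 19
Check: 2^19 = 524288 <= 781531 < 1048576 = 2^20


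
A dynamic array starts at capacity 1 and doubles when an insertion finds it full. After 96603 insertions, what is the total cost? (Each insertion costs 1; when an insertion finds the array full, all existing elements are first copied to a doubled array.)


Insertion cost: 96603 (one per element)
Resizes occur just before inserting elements 2, 3, 5, 9, ...
Elements copied at each resize: 1 + 2 + 4 + 8 + 16 + 32 + 64 + 128 + 256 + 512 + 1024 + 2048 + 4096 + 8192 + 16384 + 32768 + 65536
Sum of copies = 131071 (geometric series: 2^k - 1)
Total = 96603 + 131071 = 227674


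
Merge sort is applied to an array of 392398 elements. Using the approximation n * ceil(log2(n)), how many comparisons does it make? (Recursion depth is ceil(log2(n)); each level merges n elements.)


Merge sort divides the array into halves recursively.
Number of levels = ceil(log2(392398)) = 19
At each level, approximately n = 392398 comparisons are needed for merging.
Total comparisons ~ n * ceil(log2(n)) = 392398 * 19 = 7455562


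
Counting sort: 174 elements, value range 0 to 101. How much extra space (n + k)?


n = 174 (output array)
k = 102 (count array for 102 distinct values)
Extra space = 174 + 102 = 276


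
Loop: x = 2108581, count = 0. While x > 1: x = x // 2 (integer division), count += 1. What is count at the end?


The variable x halves each step:
x = 2108581 -> 1054290 -> 527145 -> 263572 -> 131786 -> 65893 -> 32946 -> 16473 -> 8236 -> 4118 -> 2059 -> 1029 -> 514 -> 257 -> 128 -> 64 -> 32 -> 16 -> 8 -> 4 -> 2 -> 1
Number of halvings = floor(log2(2108581)) = 21


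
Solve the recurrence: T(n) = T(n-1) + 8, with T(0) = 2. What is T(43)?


Unrolling the recurrence:
T(43) = T(42) + 8
       = T(41) + 8 + 8
       = T(40) + 8*3
       ...
       = T(0) + 8*43
       = 2 + 344 = 346


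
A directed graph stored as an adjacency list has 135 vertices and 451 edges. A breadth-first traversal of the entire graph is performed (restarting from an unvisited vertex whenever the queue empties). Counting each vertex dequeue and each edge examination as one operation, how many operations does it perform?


A full BFS traversal dequeues each vertex once and examines each edge once.
Vertex visits: 135
Edge visits: 451
V + E = 135 + 451 = 586


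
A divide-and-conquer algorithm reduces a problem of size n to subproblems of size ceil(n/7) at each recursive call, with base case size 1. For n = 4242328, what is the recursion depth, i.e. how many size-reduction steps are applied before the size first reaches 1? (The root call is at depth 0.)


Each step divides the size by 7 (rounding up); after k steps the size is ceil(n/7^k), which equals 1 exactly when 7^k >= n.
So the depth is the smallest k with 7^k >= 4242328, i.e. ceil(log_7(4242328)).
7^7 = 823543 < 4242328 <= 5764801 = 7^8
Recursion depth = 8


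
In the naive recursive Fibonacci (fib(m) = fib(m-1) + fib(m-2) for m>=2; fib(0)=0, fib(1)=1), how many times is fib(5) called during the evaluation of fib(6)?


Let N(m) = number of times fib(m) is called while evaluating fib(6).
N(6) = 1 (the initial call).
N(5) = 1 (only fib(6) calls it).
For 1 <= m <= 4: fib(m) is called by fib(m+1) and fib(m+2), so
  N(m) = N(m+1) + N(m+2).
fib(0) is called only by fib(2), so N(0) = N(2).
Walk down from m=6:
  N(6)=1, N(5)=1
N(5) = 1


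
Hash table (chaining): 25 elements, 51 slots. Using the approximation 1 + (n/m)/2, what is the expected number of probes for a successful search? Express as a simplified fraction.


Computing expected probes:
alpha = 25/51
= 1 + alpha/2
= 1 + 25/(2*51)
= (2*51 + 25) / (2*51)
= 127/102


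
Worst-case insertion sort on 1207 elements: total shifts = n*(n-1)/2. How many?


Sum of shifts = 1 + 2 + 3 + ... + 1206
= 1207 * 1206 / 2
= 1455642 / 2
= 727821


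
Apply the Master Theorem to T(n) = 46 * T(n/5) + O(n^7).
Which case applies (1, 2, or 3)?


The Master Theorem: T(n) = a*T(n/b) + O(n^c)
  a = 46, b = 5, c = 7
log_b(a) = log_5(46) ~ 2.379
Compare b^c with a: 5^7 = 78125 > 46, so c > log_b(a).
Since c > log_b(a), Case 3 applies.
T(n) = O(n^7)
Master Theorem case = 3


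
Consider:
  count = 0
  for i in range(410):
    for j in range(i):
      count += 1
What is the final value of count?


For each i, the inner loop runs i times:
  i=0: inner runs 0 times
  i=1: inner runs 1 time
  i=2: inner runs 2 times
  i=3: inner runs 3 times
  i=4: inner runs 4 times
  i=5: inner runs 5 times
  i=6: inner runs 6 times
  i=7: inner runs 7 times
  ...
Total = 0 + 1 + 2 + ... + 409 = 410*(410-1)/2 = 83845


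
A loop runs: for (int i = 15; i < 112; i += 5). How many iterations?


Loop starts at i = 15, increments by 5, stops when i >= 112.
Number of iterations = ceil((112 - 15) / 5)
= ceil(97 / 5)
= 20


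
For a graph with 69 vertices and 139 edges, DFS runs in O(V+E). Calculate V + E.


A full DFS traversal visits each vertex once and examines each edge once.
V = 69
E = 139
Sum = 69 + 139 = 208


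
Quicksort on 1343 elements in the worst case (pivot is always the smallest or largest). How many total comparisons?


In the worst case, each partition step picks the worst pivot:
  Partition 1: 1342 comparisons (n-1 elements to compare)
  Partition 2: 1341 comparisons
  Partition 3: 1340 comparisons
  Partition 4: 1339 comparisons
  Partition 5: 1338 comparisons
  ...
  Last partition: 0 comparisons
Total = (n-1) + (n-2) + ... + 1 + 0 = n*(n-1)/2
= 1343*1342/2 = 901153


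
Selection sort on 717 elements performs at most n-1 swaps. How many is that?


Each of the 716 passes places one element in its final position.
Pass 1: swap minimum into position 0
Pass 2: swap minimum of remaining into position 1
...
Pass 716: last two elements, one swap
Maximum swaps = 717 - 1 = 716


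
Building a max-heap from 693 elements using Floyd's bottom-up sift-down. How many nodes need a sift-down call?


In a heap of 693 elements (0-indexed array):
  Last element index: 692
  Parent of last element: floor((692 - 1) / 2) = 345
  Internal nodes: indices 0 to 345
  Count = floor(693/2) = 346


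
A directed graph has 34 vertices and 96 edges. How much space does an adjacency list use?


Adjacency list: one list head per vertex + one entry per edge
Vertex heads: 34
Edge entries: 96
Total = 34 + 96 = 130


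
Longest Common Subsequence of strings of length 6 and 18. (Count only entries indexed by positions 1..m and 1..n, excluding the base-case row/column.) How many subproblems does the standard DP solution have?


DP table indexed by positions in both strings.
First string: 6 positions
Second string: 18 positions
Total = 6 * 18 = 108


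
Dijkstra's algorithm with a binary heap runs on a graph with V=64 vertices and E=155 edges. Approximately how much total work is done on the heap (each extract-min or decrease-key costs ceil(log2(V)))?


Dijkstra with a binary heap: each vertex is extracted once, each edge may relax once.
Each heap operation costs O(log V).
V + E = 64 + 155 = 219
ceil(log2(64)) = 6 (since 2^5 = 32 < 64 <= 64 = 2^6)
Total heap work = (V+E) * ceil(log2(V)) = 219 * 6 = 1314


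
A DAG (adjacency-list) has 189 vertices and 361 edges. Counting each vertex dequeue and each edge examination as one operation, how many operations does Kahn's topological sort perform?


V = 189 (vertex processing)
E = 361 (edge processing)
V + E = 189 + 361 = 550


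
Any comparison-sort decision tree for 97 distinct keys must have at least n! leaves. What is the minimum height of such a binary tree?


A binary decision tree of height h has at most 2^h leaves and needs at least n! of them, so h >= ceil(log2(n!)).
97! is far too large to multiply out, so use Stirling's series:
  ln(n!) ~ n ln n - n + (1/2) ln(2 pi n) + 1/(12n)  (error below 1/(360 n^3), negligible here)
  ln(97) = 4.5747110
  n ln n = 97 * 4.5747110 = 443.7470
  (1/2) ln(2 pi * 97) = (1/2) ln(609.4690) = 3.2063
  1/(12*97) = 0.0009
  ln(97!) ~ 443.7470 - 97 + 3.2063 + 0.0009 = 349.9542
Convert to base 2: log2(97!) = 349.9542 / ln 2 = 349.9542 / 0.69314718 = 504.8772
ceil(504.8772) = 505


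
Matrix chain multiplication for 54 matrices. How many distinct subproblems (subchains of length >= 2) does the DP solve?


Subproblems are indexed by (i, j) where i < j.
Number of such pairs = n*(n-1)/2
= 54 * 53 / 2
= 1431


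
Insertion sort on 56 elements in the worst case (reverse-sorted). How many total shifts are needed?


In the worst case (reverse-sorted), each element shifts past all previous:
  Element 1: 1 shifts
  Element 2: 2 shifts
  Element 3: 3 shifts
  Element 4: 4 shifts
  Element 5: 5 shifts
  ...
  Element 55: 55 shifts
Total = 1 + 2 + ... + 55
= 56*(56-1)/2 = 1540


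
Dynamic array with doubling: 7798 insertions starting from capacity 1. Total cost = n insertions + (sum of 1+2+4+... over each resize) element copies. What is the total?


n = 7798
Insertion costs: 7798
Resizes copy 1, 2, 4, ... up to the largest power of 2 that is <= n-1 = 7797, i.e. 4096.
Copy costs = 1 + 2 + 4 + 8 + 16 + 32 + 64 + 128 + 256 + 512 + 1024 + 2048 + 4096 = 8191
Total = 7798 + 8191 = 15989


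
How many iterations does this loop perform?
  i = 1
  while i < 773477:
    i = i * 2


The loop variable doubles each iteration:
i = 1 -> 2 -> 4 -> 8 -> 16 -> 32 -> 64 -> 128 -> 256 -> 512 -> 1024 -> 2048 -> 4096 -> 8192 -> 16384 -> 32768 -> 65536 -> 131072 -> 262144 -> 524288 -> 1048576 (stop, 1048576 >= 773477)
Number of doublings = ceil(log2(773477)) = 20


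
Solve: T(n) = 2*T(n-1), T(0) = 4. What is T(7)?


Unrolling:
T(7) = 2*T(6) = 2^2*T(5) = ... = 2^7*T(0)
= 2^7 * 4
= 128 * 4 = 512


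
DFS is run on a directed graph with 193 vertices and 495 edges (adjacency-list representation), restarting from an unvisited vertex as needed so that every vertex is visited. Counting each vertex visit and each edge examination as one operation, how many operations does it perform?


A full DFS traversal processes each vertex exactly once (push/pop on stack).
Each directed edge is examined once.
V = 193, E = 495
V + E = 688


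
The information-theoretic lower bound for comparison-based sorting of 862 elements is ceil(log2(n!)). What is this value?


A binary decision tree of height h has at most 2^h leaves and needs at least n! of them, so h >= ceil(log2(n!)).
862! is far too large to multiply out, so use Stirling's series:
  ln(n!) ~ n ln n - n + (1/2) ln(2 pi n) + 1/(12n)  (error below 1/(360 n^3), negligible here)
  ln(862) = 6.7592553
  n ln n = 862 * 6.7592553 = 5826.4781
  (1/2) ln(2 pi * 862) = (1/2) ln(5416.1057) = 4.2986
  1/(12*862) = 0.0001
  ln(862!) ~ 5826.4781 - 862 + 4.2986 + 0.0001 = 4968.7768
Convert to base 2: log2(862!) = 4968.7768 / ln 2 = 4968.7768 / 0.69314718 = 7168.4297
ceil(7168.4297) = 7169


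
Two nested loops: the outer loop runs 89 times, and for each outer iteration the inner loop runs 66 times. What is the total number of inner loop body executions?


Outer loop: 89 iterations
Inner loop: 66 iterations per outer iteration
Total = 89 * 66 = 5874


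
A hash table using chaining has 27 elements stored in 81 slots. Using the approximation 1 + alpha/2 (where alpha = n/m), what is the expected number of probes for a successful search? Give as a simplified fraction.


Load factor alpha = n/m = 27/81
Expected probes = 1 + alpha/2 = 1 + 27/(2*81)
= 1 + 27/162
= 162/162 + 27/162
= 189/162
Simplify: 7/6


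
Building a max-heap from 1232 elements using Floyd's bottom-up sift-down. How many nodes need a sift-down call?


In a heap of 1232 elements (0-indexed array):
  Last element index: 1231
  Parent of last element: floor((1231 - 1) / 2) = 615
  Internal nodes: indices 0 to 615
  Count = floor(1232/2) = 616


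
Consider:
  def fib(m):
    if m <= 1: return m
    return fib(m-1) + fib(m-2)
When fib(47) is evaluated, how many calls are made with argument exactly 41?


Let N(m) = number of times fib(m) is called while evaluating fib(47).
N(47) = 1 (the initial call).
N(46) = 1 (only fib(47) calls it).
For 1 <= m <= 45: fib(m) is called by fib(m+1) and fib(m+2), so
  N(m) = N(m+1) + N(m+2).
fib(0) is called only by fib(2), so N(0) = N(2).
Walk down from m=47:
  N(47)=1, N(46)=1, N(45)=2, N(44)=3, N(43)=5, N(42)=8, N(41)=13
N(41) = 13


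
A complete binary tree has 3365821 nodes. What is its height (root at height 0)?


In a complete binary tree, level k holds nodes 2^k .. 2^(k+1)-1 (1-indexed).
Height = floor(log2(n)) = floor(log2(3365821)) = 21
Check: 2^21 = 2097152 <= 3365821 < 4194304 = 2^22


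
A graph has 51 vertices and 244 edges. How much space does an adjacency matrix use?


Adjacency matrix: V x V grid of entries
Space = V^2 = 51^2 = 51 * 51 = 2601


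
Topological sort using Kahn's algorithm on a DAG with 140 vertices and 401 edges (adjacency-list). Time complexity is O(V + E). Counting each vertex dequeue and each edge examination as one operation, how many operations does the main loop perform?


Kahn's algorithm:
  1. Compute in-degrees: O(V + E)
  2. Process queue: each vertex dequeued once (O(V))
     each edge examined once (O(E))
Total = V + E = 140 + 401 = 541


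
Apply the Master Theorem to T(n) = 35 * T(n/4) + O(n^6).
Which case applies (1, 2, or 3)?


The Master Theorem: T(n) = a*T(n/b) + O(n^c)
  a = 35, b = 4, c = 6
log_b(a) = log_4(35) ~ 2.565
Compare b^c with a: 4^6 = 4096 > 35, so c > log_b(a).
Since c > log_b(a), Case 3 applies.
T(n) = O(n^6)
Master Theorem case = 3


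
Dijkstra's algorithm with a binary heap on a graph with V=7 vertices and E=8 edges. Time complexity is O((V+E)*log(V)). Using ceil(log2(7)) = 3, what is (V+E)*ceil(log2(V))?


Dijkstra with a binary heap: each vertex is extracted once, each edge may relax once.
Each heap operation costs O(log V).
V + E = 7 + 8 = 15
ceil(log2(7)) = 3 (since 2^2 = 4 < 7 <= 8 = 2^3)
Total heap work = (V+E) * ceil(log2(V)) = 15 * 3 = 45


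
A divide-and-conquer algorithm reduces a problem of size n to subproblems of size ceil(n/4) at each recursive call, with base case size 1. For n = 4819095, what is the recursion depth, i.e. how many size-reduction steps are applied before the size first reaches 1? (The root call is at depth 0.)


Each step divides the size by 4 (rounding up); after k steps the size is ceil(n/4^k), which equals 1 exactly when 4^k >= n.
So the depth is the smallest k with 4^k >= 4819095, i.e. ceil(log_4(4819095)).
4^11 = 4194304 < 4819095 <= 16777216 = 4^12
Recursion depth = 12


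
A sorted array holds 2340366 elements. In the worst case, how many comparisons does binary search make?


Halving sequence: 2340366 -> 1170183 -> 585091 -> 292545 -> 146272 -> 73136 -> 36568 -> 18284 -> 9142 -> 4571 -> 2285 -> 1142 -> 571 -> 285 -> 142 -> 71 -> 35 -> 17 -> 8 -> 4 -> 2 -> 1
Number of halvings = 21
Max comparisons = 21 + 1 = 22


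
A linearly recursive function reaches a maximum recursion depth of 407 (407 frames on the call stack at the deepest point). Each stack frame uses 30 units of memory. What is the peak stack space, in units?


Maximum recursion depth = 407 frames
Memory per frame = 30 units
Total stack space = depth * frame_size
= 407 * 30 = 12210


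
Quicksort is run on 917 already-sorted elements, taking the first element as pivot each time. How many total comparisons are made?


Sum of comparisons per partition:
916 + 915 + ... + 1 + 0
= 917 * (917 - 1) / 2
= 917 * 916 / 2
= 419986


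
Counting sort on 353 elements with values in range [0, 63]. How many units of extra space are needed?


Output array size: 353 (to store sorted result)
Count array size: 64 (one slot per possible value, range 0 to 63)
Total extra space = 353 + 64 = 417


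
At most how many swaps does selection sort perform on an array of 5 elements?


Each of the 4 passes places one element in its final position.
Pass 1: swap minimum into position 0
Pass 2: swap minimum of remaining into position 1
...
Pass 4: last two elements, one swap
Maximum swaps = 5 - 1 = 4


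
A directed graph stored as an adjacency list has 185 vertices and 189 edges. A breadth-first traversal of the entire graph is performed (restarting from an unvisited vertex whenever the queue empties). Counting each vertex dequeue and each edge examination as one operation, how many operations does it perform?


A full BFS traversal dequeues each vertex once and examines each edge once.
Vertex visits: 185
Edge visits: 189
V + E = 185 + 189 = 374


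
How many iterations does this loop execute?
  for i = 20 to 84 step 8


The loop variable i takes values starting at 20 and increments by 8 each iteration.
Sequence: i = 20, 28, 36, 44, 52, 60, 68, 76, 84
The upper bound 84 is inclusive, so the count is floor((last - first) / step) + 1:
floor((84 - 20) / 8) + 1 = floor(64/8) + 1 = 8 + 1 = 9


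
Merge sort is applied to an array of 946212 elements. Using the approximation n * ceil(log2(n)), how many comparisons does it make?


Merge sort divides the array into halves recursively.
Number of levels = ceil(log2(946212)) = 20
At each level, approximately n = 946212 comparisons are needed for merging.
Total comparisons ~ n * ceil(log2(n)) = 946212 * 20 = 18924240


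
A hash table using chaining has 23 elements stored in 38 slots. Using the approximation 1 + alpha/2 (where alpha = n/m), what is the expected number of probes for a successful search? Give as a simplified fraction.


Load factor alpha = n/m = 23/38
Expected probes = 1 + alpha/2 = 1 + 23/(2*38)
= 1 + 23/76
= 76/76 + 23/76
= 99/76


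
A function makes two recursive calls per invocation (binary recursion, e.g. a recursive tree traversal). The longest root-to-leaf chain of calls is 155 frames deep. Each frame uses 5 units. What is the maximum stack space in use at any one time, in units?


Binary recursion: the two calls run one after the other, so only one root-to-leaf chain of frames is on the stack at a time.
Maximum depth (longest chain) = 155 frames
Each frame = 5 units
Max stack space = 155 * 5 = 775


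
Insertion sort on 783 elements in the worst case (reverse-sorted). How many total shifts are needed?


In the worst case (reverse-sorted), each element shifts past all previous:
  Element 1: 1 shifts
  Element 2: 2 shifts
  Element 3: 3 shifts
  Element 4: 4 shifts
  Element 5: 5 shifts
  ...
  Element 782: 782 shifts
Total = 1 + 2 + ... + 782
= 783*(783-1)/2 = 306153


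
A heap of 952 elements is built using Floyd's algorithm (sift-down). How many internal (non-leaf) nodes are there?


Leaf nodes occupy roughly half the array.
Sift-down is called for each internal node, starting from the last one.
Internal nodes = floor(n/2) = floor(952/2) = 476


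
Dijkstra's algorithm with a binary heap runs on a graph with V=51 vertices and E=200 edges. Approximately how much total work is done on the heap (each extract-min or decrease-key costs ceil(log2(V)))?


Dijkstra with a binary heap: each vertex is extracted once, each edge may relax once.
Each heap operation costs O(log V).
V + E = 51 + 200 = 251
ceil(log2(51)) = 6 (since 2^5 = 32 < 51 <= 64 = 2^6)
Total heap work = (V+E) * ceil(log2(V)) = 251 * 6 = 1506


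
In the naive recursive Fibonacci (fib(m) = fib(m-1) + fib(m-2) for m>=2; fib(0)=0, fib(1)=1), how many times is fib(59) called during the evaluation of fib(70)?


Let N(m) = number of times fib(m) is called while evaluating fib(70).
N(70) = 1 (the initial call).
N(69) = 1 (only fib(70) calls it).
For 1 <= m <= 68: fib(m) is called by fib(m+1) and fib(m+2), so
  N(m) = N(m+1) + N(m+2).
fib(0) is called only by fib(2), so N(0) = N(2).
Walk down from m=70:
  N(70)=1, N(69)=1, N(68)=2, N(67)=3, N(66)=5, N(65)=8, N(64)=13, N(63)=21, N(62)=34, N(61)=55, N(60)=89, N(59)=144
N(59) = 144


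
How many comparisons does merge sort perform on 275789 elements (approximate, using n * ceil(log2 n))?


Recursion depth: ceil(log2(275789)) = 19
Each recursion level merges n = 275789 elements
Total = 275789 * 19 = 5239991


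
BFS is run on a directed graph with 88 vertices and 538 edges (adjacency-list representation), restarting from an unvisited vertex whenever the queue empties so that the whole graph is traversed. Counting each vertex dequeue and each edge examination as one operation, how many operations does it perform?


A full BFS traversal dequeues each vertex exactly once and examines each directed edge exactly once.
V = 88 (vertex processing cost)
E = 538 (edge examination cost)
Total operations proportional to V + E = 88 + 538 = 626


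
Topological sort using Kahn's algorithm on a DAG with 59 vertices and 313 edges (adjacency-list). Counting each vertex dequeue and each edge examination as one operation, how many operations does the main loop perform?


Kahn's algorithm:
  1. Compute in-degrees: O(V + E)
  2. Process queue: each vertex dequeued once (O(V))
     each edge examined once (O(E))
Total = V + E = 59 + 313 = 372


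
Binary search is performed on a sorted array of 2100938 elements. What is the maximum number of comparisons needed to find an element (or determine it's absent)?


Binary search halves the search space each comparison:
  Step 1: search space = 2100938 -> 1050469
  Step 2: search space = 1050469 -> 525234
  Step 3: search space = 525234 -> 262617
  Step 4: search space = 262617 -> 131308
  Step 5: search space = 131308 -> 65654
  Step 6: search space = 65654 -> 32827
  Step 7: search space = 32827 -> 16413
  Step 8: search space = 16413 -> 8206
  Step 9: search space = 8206 -> 4103
  Step 10: search space = 4103 -> 2051
  Step 11: search space = 2051 -> 1025
  Step 12: search space = 1025 -> 512
  Step 13: search space = 512 -> 256
  Step 14: search space = 256 -> 128
  Step 15: search space = 128 -> 64
  Step 16: search space = 64 -> 32
  Step 17: search space = 32 -> 16
  Step 18: search space = 16 -> 8
  Step 19: search space = 8 -> 4
  Step 20: search space = 4 -> 2
  Step 21: search space = 2 -> 1
  Step 22: search space = 1 (final check)
Maximum comparisons = floor(log2(2100938)) + 1 = 21 + 1 = 22


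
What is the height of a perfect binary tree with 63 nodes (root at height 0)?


A perfect binary tree with 63 nodes:
  63 = 2^6 - 1
  Levels: 0, 1, ..., 5
  Height = 5


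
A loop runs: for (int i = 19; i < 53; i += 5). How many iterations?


Loop starts at i = 19, increments by 5, stops when i >= 53.
Number of iterations = ceil((53 - 19) / 5)
= ceil(34 / 5)
= 7


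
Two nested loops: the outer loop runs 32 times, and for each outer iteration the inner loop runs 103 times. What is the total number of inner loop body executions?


Outer loop: 32 iterations
Inner loop: 103 iterations per outer iteration
Total = 32 * 103 = 3296


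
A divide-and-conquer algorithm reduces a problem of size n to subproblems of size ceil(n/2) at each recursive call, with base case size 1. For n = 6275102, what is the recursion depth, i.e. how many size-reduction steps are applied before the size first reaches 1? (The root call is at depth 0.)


Each step divides the size by 2 (rounding up); after k steps the size is ceil(n/2^k), which equals 1 exactly when 2^k >= n.
So the depth is the smallest k with 2^k >= 6275102, i.e. ceil(log_2(6275102)).
2^22 = 4194304 < 6275102 <= 8388608 = 2^23
Recursion depth = 23


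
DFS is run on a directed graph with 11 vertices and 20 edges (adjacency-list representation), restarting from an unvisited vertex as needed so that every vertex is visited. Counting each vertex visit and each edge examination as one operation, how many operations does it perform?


A full DFS traversal processes each vertex exactly once (push/pop on stack).
Each directed edge is examined once.
V = 11, E = 20
V + E = 31


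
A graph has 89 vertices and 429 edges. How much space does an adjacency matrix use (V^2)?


Adjacency matrix: V x V grid of entries
Space = V^2 = 89^2 = 89 * 89 = 7921


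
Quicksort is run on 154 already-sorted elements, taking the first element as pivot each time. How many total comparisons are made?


Sum of comparisons per partition:
153 + 152 + ... + 1 + 0
= 154 * (154 - 1) / 2
= 154 * 153 / 2
= 11781


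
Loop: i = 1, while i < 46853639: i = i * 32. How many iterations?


i multiplies by 32 each step:
i = 1 -> 32 -> 1024 -> 32768 -> 1048576 -> 33554432 -> 1073741824 (stop)
Iterations = ceil(log_32(46853639)) = 6


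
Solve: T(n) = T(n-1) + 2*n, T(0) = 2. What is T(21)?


Expanding the recurrence:
T(21) = T(20) + 2*21
       = T(19) + 2*20 + 2*21
       ...
       = T(0) + 2*(1 + 2 + ... + 21)
       = 2 + 2 * 21*22/2
       = 2 + 2 * 231
       = 2 + 462 = 464


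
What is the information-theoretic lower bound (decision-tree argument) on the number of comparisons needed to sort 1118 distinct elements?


A binary decision tree of height h has at most 2^h leaves and needs at least n! of them, so h >= ceil(log2(n!)).
1118! is far too large to multiply out, so use Stirling's series:
  ln(n!) ~ n ln n - n + (1/2) ln(2 pi n) + 1/(12n)  (error below 1/(360 n^3), negligible here)
  ln(1118) = 7.0192967
  n ln n = 1118 * 7.0192967 = 7847.5737
  (1/2) ln(2 pi * 1118) = (1/2) ln(7024.6012) = 4.4286
  1/(12*1118) = 0.0001
  ln(1118!) ~ 7847.5737 - 1118 + 4.4286 + 0.0001 = 6734.0024
Convert to base 2: log2(1118!) = 6734.0024 / ln 2 = 6734.0024 / 0.69314718 = 9715.1119
ceil(9715.1119) = 9716


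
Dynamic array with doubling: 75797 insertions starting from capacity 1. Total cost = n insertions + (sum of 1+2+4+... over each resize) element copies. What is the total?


n = 75797
Insertion costs: 75797
Resizes copy 1, 2, 4, ... up to the largest power of 2 that is <= n-1 = 75796, i.e. 65536.
Copy costs = 1 + 2 + 4 + 8 + 16 + 32 + 64 + 128 + 256 + 512 + 1024 + 2048 + 4096 + 8192 + 16384 + 32768 + 65536 = 131071
Total = 75797 + 131071 = 206868


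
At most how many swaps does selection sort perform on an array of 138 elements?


Each of the 137 passes places one element in its final position.
Pass 1: swap minimum into position 0
Pass 2: swap minimum of remaining into position 1
...
Pass 137: last two elements, one swap
Maximum swaps = 138 - 1 = 137


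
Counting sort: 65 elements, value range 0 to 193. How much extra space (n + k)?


n = 65 (output array)
k = 194 (count array for 194 distinct values)
Extra space = 65 + 194 = 259


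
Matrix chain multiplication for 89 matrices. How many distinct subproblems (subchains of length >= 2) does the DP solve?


Subproblems are indexed by (i, j) where i < j.
Number of such pairs = n*(n-1)/2
= 89 * 88 / 2
= 3916


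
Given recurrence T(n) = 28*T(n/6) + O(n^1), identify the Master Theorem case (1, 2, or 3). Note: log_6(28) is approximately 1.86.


Master Theorem parameters: a=28, b=6, c=1
log_b(a) = 1.86
Compare b^c with a: 6^1 = 6 < 28, so c < log_b(a).
Comparing c=1 vs log_b(a)=1.86:
1 < 1.86 => Case 1
Result: T(n) = O(n^(log_6 28)) ~ O(n^1.86)
Master Theorem case = 1


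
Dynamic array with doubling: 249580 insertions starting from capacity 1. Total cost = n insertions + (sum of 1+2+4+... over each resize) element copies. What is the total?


n = 249580
Insertion costs: 249580
Resizes copy 1, 2, 4, ... up to the largest power of 2 that is <= n-1 = 249579, i.e. 131072.
Copy costs = 1 + 2 + 4 + 8 + 16 + 32 + 64 + 128 + 256 + 512 + 1024 + 2048 + 4096 + 8192 + 16384 + 32768 + 65536 + 131072 = 262143
Total = 249580 + 262143 = 511723


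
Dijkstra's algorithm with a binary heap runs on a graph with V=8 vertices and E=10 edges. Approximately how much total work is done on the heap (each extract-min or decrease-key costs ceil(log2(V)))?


Dijkstra with a binary heap: each vertex is extracted once, each edge may relax once.
Each heap operation costs O(log V).
V + E = 8 + 10 = 18
ceil(log2(8)) = 3 (since 2^2 = 4 < 8 <= 8 = 2^3)
Total heap work = (V+E) * ceil(log2(V)) = 18 * 3 = 54


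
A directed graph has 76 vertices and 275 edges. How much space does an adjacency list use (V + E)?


Adjacency list: one list head per vertex + one entry per edge
Vertex heads: 76
Edge entries: 275
Total = 76 + 275 = 351


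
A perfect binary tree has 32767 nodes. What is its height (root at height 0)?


For a perfect binary tree of height h: n = 2^(h+1) - 1, so h = log2(n+1) - 1.
  n + 1 = 32768 = 2^15
  log2(32768) = 15
  height = 15 - 1 = 14


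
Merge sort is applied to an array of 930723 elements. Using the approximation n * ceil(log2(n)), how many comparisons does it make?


Merge sort divides the array into halves recursively.
Number of levels = ceil(log2(930723)) = 20
At each level, approximately n = 930723 comparisons are needed for merging.
Total comparisons ~ n * ceil(log2(n)) = 930723 * 20 = 18614460


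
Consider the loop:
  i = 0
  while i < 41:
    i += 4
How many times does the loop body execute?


Starting at i = 0, each iteration adds 4.
Iterations until i >= 41:
  Iteration 1: i = 0 -> i = 4
  Iteration 2: i = 4 -> i = 8
  Iteration 3: i = 8 -> i = 12
  Iteration 4: i = 12 -> i = 16
  Iteration 5: i = 16 -> i = 20
  Iteration 6: i = 20 -> i = 24
  Iteration 7: i = 24 -> i = 28
  Iteration 8: i = 28 -> i = 32
  ... continuing ...
Total iterations = ceil(41/4) = 11


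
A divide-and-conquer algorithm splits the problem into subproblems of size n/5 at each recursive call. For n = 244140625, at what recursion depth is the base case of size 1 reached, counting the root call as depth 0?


At each depth, the problem size is divided by 5:
  Depth 0: problem size = 244140625
  Depth 1: problem size = 48828125
  Depth 2: problem size = 9765625
  Depth 3: problem size = 1953125
  Depth 4: problem size = 390625
  Depth 5: problem size = 78125
  Depth 6: problem size = 15625
  Depth 7: problem size = 3125
  Depth 8: problem size = 625
  Depth 9: problem size = 125
  Depth 10: problem size = 25
  Depth 11: problem size = 5
  Depth 12: problem size = 1 (base case)
The base case is reached at depth log_5(244140625) = 12 (the tree has 13 levels counting depth 0, but the depth asked for is 12).
Recursion depth = 12


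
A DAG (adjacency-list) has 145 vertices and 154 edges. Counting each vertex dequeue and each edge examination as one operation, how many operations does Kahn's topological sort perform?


V = 145 (vertex processing)
E = 154 (edge processing)
V + E = 145 + 154 = 299


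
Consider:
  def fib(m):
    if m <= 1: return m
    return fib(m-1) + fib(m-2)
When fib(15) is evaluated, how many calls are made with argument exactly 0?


Let N(m) = number of times fib(m) is called while evaluating fib(15).
N(15) = 1 (the initial call).
N(14) = 1 (only fib(15) calls it).
For 1 <= m <= 13: fib(m) is called by fib(m+1) and fib(m+2), so
  N(m) = N(m+1) + N(m+2).
fib(0) is called only by fib(2), so N(0) = N(2).
Walk down from m=15:
  N(15)=1, N(14)=1, N(13)=2, N(12)=3, N(11)=5, N(10)=8, N(9)=13, N(8)=21, N(7)=34, N(6)=55, N(5)=89, N(4)=144, N(3)=233, N(2)=377, N(1)=610, N(0)=N(2)=377
N(0) = 377


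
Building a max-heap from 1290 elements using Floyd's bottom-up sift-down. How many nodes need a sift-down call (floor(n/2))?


In a heap of 1290 elements (0-indexed array):
  Last element index: 1289
  Parent of last element: floor((1289 - 1) / 2) = 644
  Internal nodes: indices 0 to 644
  Count = floor(1290/2) = 645


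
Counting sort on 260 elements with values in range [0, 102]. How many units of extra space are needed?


Output array size: 260 (to store sorted result)
Count array size: 103 (one slot per possible value, range 0 to 102)
Total extra space = 260 + 103 = 363


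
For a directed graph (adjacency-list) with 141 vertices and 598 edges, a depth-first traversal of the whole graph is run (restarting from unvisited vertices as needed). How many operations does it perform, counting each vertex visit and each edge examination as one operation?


A full DFS traversal visits each vertex once and examines each edge once.
V = 141
E = 598
Sum = 141 + 598 = 739


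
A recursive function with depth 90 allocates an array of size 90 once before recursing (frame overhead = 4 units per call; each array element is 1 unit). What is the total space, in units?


Array allocation: 90 units (allocated once)
Stack frames: 90 deep * 4 per frame = 360 units
Total = 90 + 360 = 450


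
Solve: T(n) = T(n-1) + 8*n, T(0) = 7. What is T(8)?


Expanding the recurrence:
T(8) = T(7) + 8*8
       = T(6) + 8*7 + 8*8
       ...
       = T(0) + 8*(1 + 2 + ... + 8)
       = 7 + 8 * 8*9/2
       = 7 + 8 * 36
       = 7 + 288 = 295


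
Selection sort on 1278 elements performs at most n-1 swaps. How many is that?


Each of the 1277 passes places one element in its final position.
Pass 1: swap minimum into position 0
Pass 2: swap minimum of remaining into position 1
...
Pass 1277: last two elements, one swap
Maximum swaps = 1278 - 1 = 1277


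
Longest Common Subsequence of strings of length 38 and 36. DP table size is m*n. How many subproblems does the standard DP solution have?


DP table indexed by positions in both strings.
First string: 38 positions
Second string: 36 positions
Total = 38 * 36 = 1368


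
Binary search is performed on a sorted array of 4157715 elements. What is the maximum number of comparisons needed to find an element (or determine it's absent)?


Binary search halves the search space each comparison:
  Step 1: search space = 4157715 -> 2078857
  Step 2: search space = 2078857 -> 1039428
  Step 3: search space = 1039428 -> 519714
  Step 4: search space = 519714 -> 259857
  Step 5: search space = 259857 -> 129928
  Step 6: search space = 129928 -> 64964
  Step 7: search space = 64964 -> 32482
  Step 8: search space = 32482 -> 16241
  Step 9: search space = 16241 -> 8120
  Step 10: search space = 8120 -> 4060
  Step 11: search space = 4060 -> 2030
  Step 12: search space = 2030 -> 1015
  Step 13: search space = 1015 -> 507
  Step 14: search space = 507 -> 253
  Step 15: search space = 253 -> 126
  Step 16: search space = 126 -> 63
  Step 17: search space = 63 -> 31
  Step 18: search space = 31 -> 15
  Step 19: search space = 15 -> 7
  Step 20: search space = 7 -> 3
  Step 21: search space = 3 -> 1
  Step 22: search space = 1 (final check)
Maximum comparisons = floor(log2(4157715)) + 1 = 21 + 1 = 22


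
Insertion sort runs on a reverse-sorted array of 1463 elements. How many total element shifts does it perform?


Sum of shifts = 1 + 2 + 3 + ... + 1462
= 1463 * 1462 / 2
= 2138906 / 2
= 1069453


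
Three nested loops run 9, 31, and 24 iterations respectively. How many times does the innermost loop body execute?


Loop 1 (outermost): 9 iterations
Loop 2 (middle): 31 iterations per outer
Loop 3 (innermost): 24 iterations per middle
Total = 9 * 31 * 24 = 6696


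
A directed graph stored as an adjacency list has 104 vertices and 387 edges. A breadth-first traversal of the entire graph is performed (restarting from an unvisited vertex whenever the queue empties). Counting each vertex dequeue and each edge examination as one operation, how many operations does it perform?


A full BFS traversal dequeues each vertex once and examines each edge once.
Vertex visits: 104
Edge visits: 387
V + E = 104 + 387 = 491


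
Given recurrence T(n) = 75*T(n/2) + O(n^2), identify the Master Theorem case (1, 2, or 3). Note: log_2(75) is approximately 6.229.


Master Theorem parameters: a=75, b=2, c=2
log_b(a) = 6.229
Compare b^c with a: 2^2 = 4 < 75, so c < log_b(a).
Comparing c=2 vs log_b(a)=6.229:
2 < 6.229 => Case 1
Result: T(n) = O(n^(log_2 75)) ~ O(n^6.229)
Master Theorem case = 1


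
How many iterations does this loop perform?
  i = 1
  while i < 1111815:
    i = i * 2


The loop variable doubles each iteration:
i = 1 -> 2 -> 4 -> 8 -> 16 -> 32 -> 64 -> 128 -> 256 -> 512 -> 1024 -> 2048 -> 4096 -> 8192 -> 16384 -> 32768 -> 65536 -> 131072 -> 262144 -> 524288 -> 1048576 -> 2097152 (stop, 2097152 >= 1111815)
Number of doublings = ceil(log2(1111815)) = 21


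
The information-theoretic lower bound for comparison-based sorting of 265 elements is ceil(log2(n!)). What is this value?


A binary decision tree of height h has at most 2^h leaves and needs at least n! of them, so h >= ceil(log2(n!)).
265! is far too large to multiply out, so use Stirling's series:
  ln(n!) ~ n ln n - n + (1/2) ln(2 pi n) + 1/(12n)  (error below 1/(360 n^3), negligible here)
  ln(265) = 5.5797298
  n ln n = 265 * 5.5797298 = 1478.6284
  (1/2) ln(2 pi * 265) = (1/2) ln(1665.0441) = 3.7088
  1/(12*265) = 0.0003
  ln(265!) ~ 1478.6284 - 265 + 3.7088 + 0.0003 = 1217.3375
Convert to base 2: log2(265!) = 1217.3375 / ln 2 = 1217.3375 / 0.69314718 = 1756.2468
ceil(1756.2468) = 1757


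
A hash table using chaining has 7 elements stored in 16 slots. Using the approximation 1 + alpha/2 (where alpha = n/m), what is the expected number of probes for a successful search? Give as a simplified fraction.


Load factor alpha = n/m = 7/16
Expected probes = 1 + alpha/2 = 1 + 7/(2*16)
= 1 + 7/32
= 32/32 + 7/32
= 39/32


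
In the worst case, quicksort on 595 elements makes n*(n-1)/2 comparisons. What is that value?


Sum of comparisons per partition:
594 + 593 + ... + 1 + 0
= 595 * (595 - 1) / 2
= 595 * 594 / 2
= 176715


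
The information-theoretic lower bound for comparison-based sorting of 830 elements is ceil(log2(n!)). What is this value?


A binary decision tree of height h has at most 2^h leaves and needs at least n! of them, so h >= ceil(log2(n!)).
830! is far too large to multiply out, so use Stirling's series:
  ln(n!) ~ n ln n - n + (1/2) ln(2 pi n) + 1/(12n)  (error below 1/(360 n^3), negligible here)
  ln(830) = 6.7214257
  n ln n = 830 * 6.7214257 = 5578.7833
  (1/2) ln(2 pi * 830) = (1/2) ln(5215.0438) = 4.2797
  1/(12*830) = 0.0001
  ln(830!) ~ 5578.7833 - 830 + 4.2797 + 0.0001 = 4753.0631
Convert to base 2: log2(830!) = 4753.0631 / ln 2 = 4753.0631 / 0.69314718 = 6857.2206
ceil(6857.2206) = 6858


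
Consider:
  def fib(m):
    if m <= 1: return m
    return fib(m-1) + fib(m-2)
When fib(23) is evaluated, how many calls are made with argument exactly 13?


Let N(m) = number of times fib(m) is called while evaluating fib(23).
N(23) = 1 (the initial call).
N(22) = 1 (only fib(23) calls it).
For 1 <= m <= 21: fib(m) is called by fib(m+1) and fib(m+2), so
  N(m) = N(m+1) + N(m+2).
fib(0) is called only by fib(2), so N(0) = N(2).
Walk down from m=23:
  N(23)=1, N(22)=1, N(21)=2, N(20)=3, N(19)=5, N(18)=8, N(17)=13, N(16)=21, N(15)=34, N(14)=55, N(13)=89
N(13) = 89
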